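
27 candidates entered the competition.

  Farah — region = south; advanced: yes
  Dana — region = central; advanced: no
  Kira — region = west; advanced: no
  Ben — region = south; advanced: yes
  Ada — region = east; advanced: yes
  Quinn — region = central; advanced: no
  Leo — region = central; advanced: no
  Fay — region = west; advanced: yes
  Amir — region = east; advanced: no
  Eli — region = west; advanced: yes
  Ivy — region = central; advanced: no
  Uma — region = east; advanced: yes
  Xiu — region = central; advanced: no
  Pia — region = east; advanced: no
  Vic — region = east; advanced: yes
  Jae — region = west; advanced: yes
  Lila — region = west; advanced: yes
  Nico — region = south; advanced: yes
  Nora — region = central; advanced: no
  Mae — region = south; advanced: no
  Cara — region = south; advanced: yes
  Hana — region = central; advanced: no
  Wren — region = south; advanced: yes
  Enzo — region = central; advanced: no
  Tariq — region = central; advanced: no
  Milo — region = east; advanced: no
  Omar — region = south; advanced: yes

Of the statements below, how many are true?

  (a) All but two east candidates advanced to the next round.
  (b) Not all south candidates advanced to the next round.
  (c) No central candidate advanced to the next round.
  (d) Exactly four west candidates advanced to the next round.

3

(a) east: |A| = 6, |A ∩ B| = 3; needs |A ∖ B| = 2 — false.
(b) south: |A| = 7, |A ∩ B| = 6; needs A ⊄ B (|A ∖ B| ≥ 1) — true.
(c) central: |A| = 9, |A ∩ B| = 0; needs A ∩ B = ∅ (|A ∩ B| = 0) — true.
(d) west: |A| = 5, |A ∩ B| = 4; needs |A ∩ B| = 4 — true.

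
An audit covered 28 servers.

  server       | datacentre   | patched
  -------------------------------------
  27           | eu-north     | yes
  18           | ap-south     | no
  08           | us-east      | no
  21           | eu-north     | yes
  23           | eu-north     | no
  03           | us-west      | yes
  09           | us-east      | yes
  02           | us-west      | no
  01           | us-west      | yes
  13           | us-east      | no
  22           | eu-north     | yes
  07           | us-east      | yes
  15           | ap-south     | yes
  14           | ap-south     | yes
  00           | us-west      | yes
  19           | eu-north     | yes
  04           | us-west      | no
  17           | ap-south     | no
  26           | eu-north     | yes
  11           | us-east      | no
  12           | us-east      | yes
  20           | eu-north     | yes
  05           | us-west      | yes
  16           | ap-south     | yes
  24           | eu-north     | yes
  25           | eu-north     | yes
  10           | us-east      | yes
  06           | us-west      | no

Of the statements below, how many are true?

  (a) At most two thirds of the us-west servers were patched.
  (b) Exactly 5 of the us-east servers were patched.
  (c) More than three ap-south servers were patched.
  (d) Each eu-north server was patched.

(a) us-west: |A| = 7, |A ∩ B| = 4; needs |A ∩ B| / |A| ≤ 2/3 — true.
(b) us-east: |A| = 7, |A ∩ B| = 4; needs |A ∩ B| = 5 — false.
(c) ap-south: |A| = 5, |A ∩ B| = 3; needs |A ∩ B| > 3 — false.
(d) eu-north: |A| = 9, |A ∩ B| = 8; needs A ⊆ B, i.e. every element of A is in B (|A ∖ B| = 0) — false.

1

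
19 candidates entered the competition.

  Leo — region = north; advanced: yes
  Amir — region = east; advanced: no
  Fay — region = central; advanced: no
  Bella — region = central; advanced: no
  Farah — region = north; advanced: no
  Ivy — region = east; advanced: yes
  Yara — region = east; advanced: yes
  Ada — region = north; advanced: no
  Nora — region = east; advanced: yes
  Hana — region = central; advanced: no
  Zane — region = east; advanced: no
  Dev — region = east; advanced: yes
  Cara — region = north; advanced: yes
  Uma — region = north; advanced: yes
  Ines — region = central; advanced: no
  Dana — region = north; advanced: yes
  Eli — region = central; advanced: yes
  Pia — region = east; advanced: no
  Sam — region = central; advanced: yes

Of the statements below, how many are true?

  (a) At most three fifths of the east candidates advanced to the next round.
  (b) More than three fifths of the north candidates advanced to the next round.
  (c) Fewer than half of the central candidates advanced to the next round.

(a) east: |A| = 7, |A ∩ B| = 4; needs |A ∩ B| / |A| ≤ 3/5 — true.
(b) north: |A| = 6, |A ∩ B| = 4; needs |A ∩ B| / |A| > 3/5 — true.
(c) central: |A| = 6, |A ∩ B| = 2; needs |A ∩ B| < |A ∖ B| — true.

3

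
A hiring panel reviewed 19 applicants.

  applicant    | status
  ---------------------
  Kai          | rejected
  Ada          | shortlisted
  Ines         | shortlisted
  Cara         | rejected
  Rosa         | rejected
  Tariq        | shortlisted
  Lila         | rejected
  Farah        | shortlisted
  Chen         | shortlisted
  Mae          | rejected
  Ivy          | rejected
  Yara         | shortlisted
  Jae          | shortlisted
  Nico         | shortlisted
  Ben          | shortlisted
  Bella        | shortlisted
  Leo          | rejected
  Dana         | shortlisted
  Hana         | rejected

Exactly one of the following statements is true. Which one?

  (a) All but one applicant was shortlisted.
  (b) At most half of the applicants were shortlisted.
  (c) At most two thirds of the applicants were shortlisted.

(c)

|A| = 19, |A ∩ B| = 11, |A ∖ B| = 8.
(a) requires |A ∖ B| = 1: false.
(b) requires |A ∩ B| ≤ |A ∖ B|: false.
(c) requires |A ∩ B| / |A| ≤ 2/3: true.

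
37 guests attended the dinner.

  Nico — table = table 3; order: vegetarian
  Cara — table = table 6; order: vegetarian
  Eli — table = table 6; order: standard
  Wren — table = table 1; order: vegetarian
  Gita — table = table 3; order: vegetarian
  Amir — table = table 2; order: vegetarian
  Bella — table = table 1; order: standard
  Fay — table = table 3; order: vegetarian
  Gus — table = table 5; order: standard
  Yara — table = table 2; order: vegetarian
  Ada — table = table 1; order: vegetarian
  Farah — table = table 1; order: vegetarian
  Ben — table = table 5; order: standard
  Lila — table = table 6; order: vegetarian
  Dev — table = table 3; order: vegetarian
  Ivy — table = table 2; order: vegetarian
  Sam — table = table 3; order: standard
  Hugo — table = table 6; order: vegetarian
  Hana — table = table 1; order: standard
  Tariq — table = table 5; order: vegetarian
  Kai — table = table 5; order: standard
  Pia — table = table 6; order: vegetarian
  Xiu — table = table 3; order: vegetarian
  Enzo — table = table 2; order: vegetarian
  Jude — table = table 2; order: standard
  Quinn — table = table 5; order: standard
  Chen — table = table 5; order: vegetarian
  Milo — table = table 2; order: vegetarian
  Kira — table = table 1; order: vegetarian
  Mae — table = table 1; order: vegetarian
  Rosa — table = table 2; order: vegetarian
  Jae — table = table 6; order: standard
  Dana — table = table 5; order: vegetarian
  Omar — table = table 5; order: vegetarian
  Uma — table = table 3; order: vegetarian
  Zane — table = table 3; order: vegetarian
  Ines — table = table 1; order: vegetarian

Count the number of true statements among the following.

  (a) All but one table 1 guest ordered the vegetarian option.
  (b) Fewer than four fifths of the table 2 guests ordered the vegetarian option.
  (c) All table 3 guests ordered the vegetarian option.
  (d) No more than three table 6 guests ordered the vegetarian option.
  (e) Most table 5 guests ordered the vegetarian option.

0

(a) table 1: |A| = 8, |A ∩ B| = 6; needs |A ∖ B| = 1 — false.
(b) table 2: |A| = 7, |A ∩ B| = 6; needs |A ∩ B| / |A| < 4/5 — false.
(c) table 3: |A| = 8, |A ∩ B| = 7; needs A ⊆ B, i.e. every element of A is in B (|A ∖ B| = 0) — false.
(d) table 6: |A| = 6, |A ∩ B| = 4; needs |A ∩ B| ≤ 3 — false.
(e) table 5: |A| = 8, |A ∩ B| = 4; needs |A ∩ B| > |A ∖ B| — false.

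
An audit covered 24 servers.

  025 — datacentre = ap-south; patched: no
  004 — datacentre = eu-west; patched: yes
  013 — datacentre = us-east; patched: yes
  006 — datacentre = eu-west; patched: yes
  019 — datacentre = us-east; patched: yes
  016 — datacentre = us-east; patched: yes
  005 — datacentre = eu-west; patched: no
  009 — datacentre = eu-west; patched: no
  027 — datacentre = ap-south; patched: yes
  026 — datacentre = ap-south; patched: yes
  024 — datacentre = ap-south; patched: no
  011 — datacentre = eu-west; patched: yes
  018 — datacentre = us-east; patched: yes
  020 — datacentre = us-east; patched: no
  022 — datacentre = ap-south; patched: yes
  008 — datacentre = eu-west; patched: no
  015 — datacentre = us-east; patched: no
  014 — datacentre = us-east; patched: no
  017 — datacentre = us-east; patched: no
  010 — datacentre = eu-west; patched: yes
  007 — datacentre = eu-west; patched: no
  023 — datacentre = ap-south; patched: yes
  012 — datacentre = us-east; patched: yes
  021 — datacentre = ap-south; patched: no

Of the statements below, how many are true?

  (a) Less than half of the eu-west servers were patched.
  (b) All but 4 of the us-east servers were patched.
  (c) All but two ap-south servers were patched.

(a) eu-west: |A| = 8, |A ∩ B| = 4; needs |A ∩ B| < |A ∖ B| — false.
(b) us-east: |A| = 9, |A ∩ B| = 5; needs |A ∖ B| = 4 — true.
(c) ap-south: |A| = 7, |A ∩ B| = 4; needs |A ∖ B| = 2 — false.

1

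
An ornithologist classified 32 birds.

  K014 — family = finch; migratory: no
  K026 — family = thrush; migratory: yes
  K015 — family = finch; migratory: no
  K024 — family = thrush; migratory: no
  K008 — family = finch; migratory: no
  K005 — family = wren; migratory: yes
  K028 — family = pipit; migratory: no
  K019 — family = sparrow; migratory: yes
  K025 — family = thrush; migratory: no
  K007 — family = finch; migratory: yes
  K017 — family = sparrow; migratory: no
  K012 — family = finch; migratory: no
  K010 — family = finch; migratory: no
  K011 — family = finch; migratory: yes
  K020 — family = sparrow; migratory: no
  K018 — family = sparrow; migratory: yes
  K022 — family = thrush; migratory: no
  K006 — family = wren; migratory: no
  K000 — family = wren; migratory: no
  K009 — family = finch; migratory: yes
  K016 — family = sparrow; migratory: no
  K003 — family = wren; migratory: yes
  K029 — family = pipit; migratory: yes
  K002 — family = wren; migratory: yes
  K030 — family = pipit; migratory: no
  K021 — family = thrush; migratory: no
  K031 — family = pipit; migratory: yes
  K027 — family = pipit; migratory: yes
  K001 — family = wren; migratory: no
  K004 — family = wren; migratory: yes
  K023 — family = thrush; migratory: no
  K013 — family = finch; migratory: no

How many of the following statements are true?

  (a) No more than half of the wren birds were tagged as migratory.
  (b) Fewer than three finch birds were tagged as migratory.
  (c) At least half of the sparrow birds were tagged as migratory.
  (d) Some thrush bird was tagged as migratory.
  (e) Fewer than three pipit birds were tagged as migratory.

(a) wren: |A| = 7, |A ∩ B| = 4; needs |A ∩ B| ≤ |A ∖ B| — false.
(b) finch: |A| = 9, |A ∩ B| = 3; needs |A ∩ B| < 3 — false.
(c) sparrow: |A| = 5, |A ∩ B| = 2; needs |A ∩ B| ≥ |A ∖ B| — false.
(d) thrush: |A| = 6, |A ∩ B| = 1; needs A ∩ B ≠ ∅ (|A ∩ B| ≥ 1) — true.
(e) pipit: |A| = 5, |A ∩ B| = 3; needs |A ∩ B| < 3 — false.

1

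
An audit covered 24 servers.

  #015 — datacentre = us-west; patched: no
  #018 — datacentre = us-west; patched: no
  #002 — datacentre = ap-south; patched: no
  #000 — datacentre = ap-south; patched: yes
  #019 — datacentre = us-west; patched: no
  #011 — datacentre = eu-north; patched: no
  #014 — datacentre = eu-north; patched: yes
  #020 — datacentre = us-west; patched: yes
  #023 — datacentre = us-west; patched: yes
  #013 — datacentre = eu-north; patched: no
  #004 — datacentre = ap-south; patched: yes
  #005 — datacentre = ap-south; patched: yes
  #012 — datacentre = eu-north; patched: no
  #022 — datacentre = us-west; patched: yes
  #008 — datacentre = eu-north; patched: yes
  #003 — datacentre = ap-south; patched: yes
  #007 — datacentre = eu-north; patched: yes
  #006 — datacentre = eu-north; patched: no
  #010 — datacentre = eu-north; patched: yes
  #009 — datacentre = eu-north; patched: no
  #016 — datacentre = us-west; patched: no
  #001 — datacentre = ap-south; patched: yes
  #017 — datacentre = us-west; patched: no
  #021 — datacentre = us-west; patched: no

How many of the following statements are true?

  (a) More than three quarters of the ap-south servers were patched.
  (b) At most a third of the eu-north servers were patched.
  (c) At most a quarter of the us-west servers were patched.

1

(a) ap-south: |A| = 6, |A ∩ B| = 5; needs |A ∩ B| / |A| > 3/4 — true.
(b) eu-north: |A| = 9, |A ∩ B| = 4; needs |A ∩ B| / |A| ≤ 1/3 — false.
(c) us-west: |A| = 9, |A ∩ B| = 3; needs |A ∩ B| / |A| ≤ 1/4 — false.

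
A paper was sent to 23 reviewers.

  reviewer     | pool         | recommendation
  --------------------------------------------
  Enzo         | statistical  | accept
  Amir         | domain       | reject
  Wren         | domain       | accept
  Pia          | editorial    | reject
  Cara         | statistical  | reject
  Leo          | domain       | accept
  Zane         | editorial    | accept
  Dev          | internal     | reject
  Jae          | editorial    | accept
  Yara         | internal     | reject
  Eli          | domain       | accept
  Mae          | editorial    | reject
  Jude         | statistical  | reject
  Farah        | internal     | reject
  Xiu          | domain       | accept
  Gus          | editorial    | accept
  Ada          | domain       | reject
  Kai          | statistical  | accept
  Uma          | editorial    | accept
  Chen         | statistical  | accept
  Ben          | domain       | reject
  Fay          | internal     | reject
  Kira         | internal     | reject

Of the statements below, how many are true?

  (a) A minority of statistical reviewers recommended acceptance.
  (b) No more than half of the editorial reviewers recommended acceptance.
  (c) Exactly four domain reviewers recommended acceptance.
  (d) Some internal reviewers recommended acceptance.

1

(a) statistical: |A| = 5, |A ∩ B| = 3; needs |A ∩ B| < |A ∖ B| — false.
(b) editorial: |A| = 6, |A ∩ B| = 4; needs |A ∩ B| ≤ |A ∖ B| — false.
(c) domain: |A| = 7, |A ∩ B| = 4; needs |A ∩ B| = 4 — true.
(d) internal: |A| = 5, |A ∩ B| = 0; needs A ∩ B ≠ ∅ (|A ∩ B| ≥ 1) — false.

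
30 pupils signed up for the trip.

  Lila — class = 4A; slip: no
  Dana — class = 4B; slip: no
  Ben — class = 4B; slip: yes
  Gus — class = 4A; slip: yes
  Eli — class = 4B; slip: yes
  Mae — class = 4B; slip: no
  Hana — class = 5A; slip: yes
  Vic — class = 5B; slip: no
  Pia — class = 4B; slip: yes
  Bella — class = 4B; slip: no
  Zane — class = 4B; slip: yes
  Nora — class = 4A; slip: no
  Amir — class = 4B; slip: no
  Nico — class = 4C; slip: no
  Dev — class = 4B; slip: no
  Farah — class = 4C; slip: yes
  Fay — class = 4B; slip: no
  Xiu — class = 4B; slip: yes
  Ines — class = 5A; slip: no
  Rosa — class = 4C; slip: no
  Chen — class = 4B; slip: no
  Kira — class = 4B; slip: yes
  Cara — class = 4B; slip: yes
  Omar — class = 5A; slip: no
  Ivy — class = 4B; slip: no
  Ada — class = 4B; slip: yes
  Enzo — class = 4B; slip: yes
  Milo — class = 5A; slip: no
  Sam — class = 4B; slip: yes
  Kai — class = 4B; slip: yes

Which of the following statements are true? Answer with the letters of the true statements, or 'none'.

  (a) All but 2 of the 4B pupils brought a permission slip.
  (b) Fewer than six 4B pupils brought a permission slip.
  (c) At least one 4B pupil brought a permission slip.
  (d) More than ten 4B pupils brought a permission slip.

(c), (d)

|A| = 19, |A ∩ B| = 11, |A ∖ B| = 8.
(a) |A ∖ B| = 2: fails.
(b) |A ∩ B| < 6: fails.
(c) A ∩ B ≠ ∅ (|A ∩ B| ≥ 1): holds.
(d) |A ∩ B| > 10: holds.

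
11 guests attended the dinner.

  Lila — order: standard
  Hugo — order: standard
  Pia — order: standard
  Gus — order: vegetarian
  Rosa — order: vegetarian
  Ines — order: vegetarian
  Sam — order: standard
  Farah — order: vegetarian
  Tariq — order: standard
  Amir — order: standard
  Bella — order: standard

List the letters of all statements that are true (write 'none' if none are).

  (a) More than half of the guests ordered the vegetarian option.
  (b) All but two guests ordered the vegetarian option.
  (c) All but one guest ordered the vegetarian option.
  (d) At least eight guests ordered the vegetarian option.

none

|A| = 11, |A ∩ B| = 4, |A ∖ B| = 7.
(a) |A ∩ B| > |A ∖ B|: fails.
(b) |A ∖ B| = 2: fails.
(c) |A ∖ B| = 1: fails.
(d) |A ∩ B| ≥ 8: fails.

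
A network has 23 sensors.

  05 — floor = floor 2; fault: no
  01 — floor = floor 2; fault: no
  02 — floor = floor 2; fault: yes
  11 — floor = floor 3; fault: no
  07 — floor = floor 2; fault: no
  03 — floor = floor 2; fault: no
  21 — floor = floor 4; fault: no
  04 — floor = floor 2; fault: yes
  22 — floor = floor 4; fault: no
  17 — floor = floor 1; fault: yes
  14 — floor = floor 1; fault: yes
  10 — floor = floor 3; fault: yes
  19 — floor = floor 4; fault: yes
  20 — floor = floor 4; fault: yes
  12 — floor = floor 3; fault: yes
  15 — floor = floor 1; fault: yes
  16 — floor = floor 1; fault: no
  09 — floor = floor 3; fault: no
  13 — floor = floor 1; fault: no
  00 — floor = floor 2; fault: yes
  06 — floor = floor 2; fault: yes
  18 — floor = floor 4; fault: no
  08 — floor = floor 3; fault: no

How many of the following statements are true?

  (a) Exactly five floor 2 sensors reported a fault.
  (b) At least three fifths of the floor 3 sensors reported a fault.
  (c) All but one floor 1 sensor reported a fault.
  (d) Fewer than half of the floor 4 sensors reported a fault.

1

(a) floor 2: |A| = 8, |A ∩ B| = 4; needs |A ∩ B| = 5 — false.
(b) floor 3: |A| = 5, |A ∩ B| = 2; needs |A ∩ B| / |A| ≥ 3/5 — false.
(c) floor 1: |A| = 5, |A ∩ B| = 3; needs |A ∖ B| = 1 — false.
(d) floor 4: |A| = 5, |A ∩ B| = 2; needs |A ∩ B| < |A ∖ B| — true.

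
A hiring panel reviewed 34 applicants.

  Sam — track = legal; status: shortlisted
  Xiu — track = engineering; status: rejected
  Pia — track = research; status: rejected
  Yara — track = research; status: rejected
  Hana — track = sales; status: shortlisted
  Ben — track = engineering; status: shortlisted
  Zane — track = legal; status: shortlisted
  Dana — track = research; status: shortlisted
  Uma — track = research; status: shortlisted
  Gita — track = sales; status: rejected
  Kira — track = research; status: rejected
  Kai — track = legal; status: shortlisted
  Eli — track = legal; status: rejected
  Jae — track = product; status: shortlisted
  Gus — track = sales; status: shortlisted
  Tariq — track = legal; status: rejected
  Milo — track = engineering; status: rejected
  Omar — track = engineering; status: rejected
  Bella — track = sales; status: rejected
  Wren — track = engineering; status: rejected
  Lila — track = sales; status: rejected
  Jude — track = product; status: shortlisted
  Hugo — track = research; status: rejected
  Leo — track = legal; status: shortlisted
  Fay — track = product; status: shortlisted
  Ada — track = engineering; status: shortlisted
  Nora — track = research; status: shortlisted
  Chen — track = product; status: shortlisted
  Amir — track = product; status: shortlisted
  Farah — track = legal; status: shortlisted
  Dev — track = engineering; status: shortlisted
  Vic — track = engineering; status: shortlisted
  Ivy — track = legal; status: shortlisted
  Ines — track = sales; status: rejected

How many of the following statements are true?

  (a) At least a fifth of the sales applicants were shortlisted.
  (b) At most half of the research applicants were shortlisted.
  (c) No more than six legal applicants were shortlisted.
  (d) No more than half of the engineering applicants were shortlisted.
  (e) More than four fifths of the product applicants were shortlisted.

(a) sales: |A| = 6, |A ∩ B| = 2; needs |A ∩ B| / |A| ≥ 1/5 — true.
(b) research: |A| = 7, |A ∩ B| = 3; needs |A ∩ B| ≤ |A ∖ B| — true.
(c) legal: |A| = 8, |A ∩ B| = 6; needs |A ∩ B| ≤ 6 — true.
(d) engineering: |A| = 8, |A ∩ B| = 4; needs |A ∩ B| ≤ |A ∖ B| — true.
(e) product: |A| = 5, |A ∩ B| = 5; needs |A ∩ B| / |A| > 4/5 — true.

5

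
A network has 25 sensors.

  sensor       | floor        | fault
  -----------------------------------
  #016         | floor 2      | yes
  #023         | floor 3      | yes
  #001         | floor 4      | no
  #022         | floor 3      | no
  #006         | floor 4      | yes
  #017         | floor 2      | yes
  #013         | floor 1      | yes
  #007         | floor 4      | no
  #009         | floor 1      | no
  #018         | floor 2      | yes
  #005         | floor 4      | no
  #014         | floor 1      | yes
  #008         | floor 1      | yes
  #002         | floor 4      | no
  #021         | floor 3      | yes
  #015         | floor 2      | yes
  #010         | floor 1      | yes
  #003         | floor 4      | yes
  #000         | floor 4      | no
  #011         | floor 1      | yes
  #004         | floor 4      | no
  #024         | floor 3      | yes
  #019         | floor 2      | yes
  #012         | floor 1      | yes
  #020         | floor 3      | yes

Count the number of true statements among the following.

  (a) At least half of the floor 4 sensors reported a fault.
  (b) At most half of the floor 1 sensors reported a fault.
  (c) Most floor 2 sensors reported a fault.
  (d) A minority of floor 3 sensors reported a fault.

1

(a) floor 4: |A| = 8, |A ∩ B| = 2; needs |A ∩ B| ≥ |A ∖ B| — false.
(b) floor 1: |A| = 7, |A ∩ B| = 6; needs |A ∩ B| ≤ |A ∖ B| — false.
(c) floor 2: |A| = 5, |A ∩ B| = 5; needs |A ∩ B| > |A ∖ B| — true.
(d) floor 3: |A| = 5, |A ∩ B| = 4; needs |A ∩ B| < |A ∖ B| — false.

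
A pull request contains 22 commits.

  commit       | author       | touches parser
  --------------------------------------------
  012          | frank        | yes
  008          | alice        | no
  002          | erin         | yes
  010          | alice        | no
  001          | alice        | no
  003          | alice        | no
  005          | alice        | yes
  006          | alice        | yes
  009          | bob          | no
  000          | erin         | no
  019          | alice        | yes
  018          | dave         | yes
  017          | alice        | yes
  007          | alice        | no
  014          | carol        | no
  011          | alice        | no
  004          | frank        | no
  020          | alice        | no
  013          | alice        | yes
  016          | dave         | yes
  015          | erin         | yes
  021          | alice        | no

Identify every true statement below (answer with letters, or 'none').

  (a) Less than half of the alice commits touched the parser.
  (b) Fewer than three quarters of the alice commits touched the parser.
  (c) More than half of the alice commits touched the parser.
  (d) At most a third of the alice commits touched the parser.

|A| = 13, |A ∩ B| = 5, |A ∖ B| = 8.
(a) |A ∩ B| < |A ∖ B|: holds.
(b) |A ∩ B| / |A| < 3/4: holds.
(c) |A ∩ B| > |A ∖ B|: fails.
(d) |A ∩ B| / |A| ≤ 1/3: fails.

(a), (b)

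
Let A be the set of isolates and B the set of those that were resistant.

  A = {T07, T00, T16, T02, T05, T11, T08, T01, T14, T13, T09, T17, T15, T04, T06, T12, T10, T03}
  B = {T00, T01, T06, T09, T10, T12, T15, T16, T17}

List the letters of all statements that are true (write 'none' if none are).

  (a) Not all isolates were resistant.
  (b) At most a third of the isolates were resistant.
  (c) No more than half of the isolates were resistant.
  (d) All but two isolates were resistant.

|A| = 18, |A ∩ B| = 9, |A ∖ B| = 9.
(a) A ⊄ B (|A ∖ B| ≥ 1): holds.
(b) |A ∩ B| / |A| ≤ 1/3: fails.
(c) |A ∩ B| ≤ |A ∖ B|: holds.
(d) |A ∖ B| = 2: fails.

(a), (c)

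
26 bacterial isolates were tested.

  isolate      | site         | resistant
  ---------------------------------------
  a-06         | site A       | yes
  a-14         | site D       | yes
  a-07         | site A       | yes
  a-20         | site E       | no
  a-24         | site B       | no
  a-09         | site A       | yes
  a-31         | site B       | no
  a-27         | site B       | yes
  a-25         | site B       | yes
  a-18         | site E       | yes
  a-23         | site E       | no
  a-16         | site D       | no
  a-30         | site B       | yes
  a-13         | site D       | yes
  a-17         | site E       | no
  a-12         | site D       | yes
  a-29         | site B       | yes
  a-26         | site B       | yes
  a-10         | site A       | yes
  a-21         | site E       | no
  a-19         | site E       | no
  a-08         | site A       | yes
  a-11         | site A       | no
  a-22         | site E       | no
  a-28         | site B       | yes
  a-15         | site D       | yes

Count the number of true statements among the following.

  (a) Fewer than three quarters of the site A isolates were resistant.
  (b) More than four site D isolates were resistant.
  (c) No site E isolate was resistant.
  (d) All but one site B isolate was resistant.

(a) site A: |A| = 6, |A ∩ B| = 5; needs |A ∩ B| / |A| < 3/4 — false.
(b) site D: |A| = 5, |A ∩ B| = 4; needs |A ∩ B| > 4 — false.
(c) site E: |A| = 7, |A ∩ B| = 1; needs A ∩ B = ∅ (|A ∩ B| = 0) — false.
(d) site B: |A| = 8, |A ∩ B| = 6; needs |A ∖ B| = 1 — false.

0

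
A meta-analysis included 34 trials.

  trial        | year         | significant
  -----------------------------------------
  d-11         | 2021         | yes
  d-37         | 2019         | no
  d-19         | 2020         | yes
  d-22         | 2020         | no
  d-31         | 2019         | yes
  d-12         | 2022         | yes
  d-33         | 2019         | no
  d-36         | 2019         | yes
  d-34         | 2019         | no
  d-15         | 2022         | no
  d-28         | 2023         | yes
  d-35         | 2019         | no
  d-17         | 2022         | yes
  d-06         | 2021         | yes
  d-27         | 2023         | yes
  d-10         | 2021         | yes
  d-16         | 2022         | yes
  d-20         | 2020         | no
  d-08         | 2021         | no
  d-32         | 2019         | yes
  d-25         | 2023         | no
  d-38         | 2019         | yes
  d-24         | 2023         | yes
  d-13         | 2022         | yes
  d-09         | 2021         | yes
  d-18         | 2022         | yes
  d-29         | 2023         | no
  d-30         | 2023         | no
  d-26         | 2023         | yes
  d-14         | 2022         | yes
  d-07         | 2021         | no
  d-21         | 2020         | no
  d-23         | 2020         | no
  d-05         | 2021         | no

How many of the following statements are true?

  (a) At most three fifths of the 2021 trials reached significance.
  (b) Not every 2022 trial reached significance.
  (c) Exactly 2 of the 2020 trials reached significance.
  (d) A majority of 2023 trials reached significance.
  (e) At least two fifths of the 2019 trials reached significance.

4

(a) 2021: |A| = 7, |A ∩ B| = 4; needs |A ∩ B| / |A| ≤ 3/5 — true.
(b) 2022: |A| = 7, |A ∩ B| = 6; needs A ⊄ B (|A ∖ B| ≥ 1) — true.
(c) 2020: |A| = 5, |A ∩ B| = 1; needs |A ∩ B| = 2 — false.
(d) 2023: |A| = 7, |A ∩ B| = 4; needs |A ∩ B| > |A ∖ B| — true.
(e) 2019: |A| = 8, |A ∩ B| = 4; needs |A ∩ B| / |A| ≥ 2/5 — true.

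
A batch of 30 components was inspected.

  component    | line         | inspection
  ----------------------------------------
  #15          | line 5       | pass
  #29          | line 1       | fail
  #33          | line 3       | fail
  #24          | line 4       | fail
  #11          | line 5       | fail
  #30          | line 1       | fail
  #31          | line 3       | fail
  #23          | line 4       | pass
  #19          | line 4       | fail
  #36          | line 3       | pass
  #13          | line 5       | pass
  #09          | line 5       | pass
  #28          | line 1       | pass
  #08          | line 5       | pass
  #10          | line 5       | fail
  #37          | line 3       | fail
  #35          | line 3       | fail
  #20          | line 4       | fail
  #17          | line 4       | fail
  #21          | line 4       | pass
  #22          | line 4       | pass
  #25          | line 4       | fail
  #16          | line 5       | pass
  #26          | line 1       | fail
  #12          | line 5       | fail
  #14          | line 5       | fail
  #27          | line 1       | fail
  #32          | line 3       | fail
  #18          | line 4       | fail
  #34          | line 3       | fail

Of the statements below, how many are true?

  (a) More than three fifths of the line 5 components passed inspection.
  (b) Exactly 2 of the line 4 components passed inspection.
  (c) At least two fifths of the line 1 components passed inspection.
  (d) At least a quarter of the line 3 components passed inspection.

0

(a) line 5: |A| = 9, |A ∩ B| = 5; needs |A ∩ B| / |A| > 3/5 — false.
(b) line 4: |A| = 9, |A ∩ B| = 3; needs |A ∩ B| = 2 — false.
(c) line 1: |A| = 5, |A ∩ B| = 1; needs |A ∩ B| / |A| ≥ 2/5 — false.
(d) line 3: |A| = 7, |A ∩ B| = 1; needs |A ∩ B| / |A| ≥ 1/4 — false.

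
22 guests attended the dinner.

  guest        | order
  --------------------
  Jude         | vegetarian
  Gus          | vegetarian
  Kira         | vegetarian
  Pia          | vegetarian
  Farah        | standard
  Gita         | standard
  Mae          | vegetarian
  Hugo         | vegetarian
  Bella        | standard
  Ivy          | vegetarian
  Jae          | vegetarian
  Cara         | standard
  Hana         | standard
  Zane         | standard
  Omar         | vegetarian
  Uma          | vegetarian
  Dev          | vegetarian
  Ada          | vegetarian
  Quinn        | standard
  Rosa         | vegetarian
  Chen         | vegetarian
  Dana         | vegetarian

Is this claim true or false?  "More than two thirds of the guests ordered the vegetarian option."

True

The determiner here denotes the relation: |A ∩ B| / |A| > 2/3.
|A| = 22, |A ∩ B| = 15, |A ∖ B| = 7.
|A ∩ B|/|A| = 15/22, so the statement is true.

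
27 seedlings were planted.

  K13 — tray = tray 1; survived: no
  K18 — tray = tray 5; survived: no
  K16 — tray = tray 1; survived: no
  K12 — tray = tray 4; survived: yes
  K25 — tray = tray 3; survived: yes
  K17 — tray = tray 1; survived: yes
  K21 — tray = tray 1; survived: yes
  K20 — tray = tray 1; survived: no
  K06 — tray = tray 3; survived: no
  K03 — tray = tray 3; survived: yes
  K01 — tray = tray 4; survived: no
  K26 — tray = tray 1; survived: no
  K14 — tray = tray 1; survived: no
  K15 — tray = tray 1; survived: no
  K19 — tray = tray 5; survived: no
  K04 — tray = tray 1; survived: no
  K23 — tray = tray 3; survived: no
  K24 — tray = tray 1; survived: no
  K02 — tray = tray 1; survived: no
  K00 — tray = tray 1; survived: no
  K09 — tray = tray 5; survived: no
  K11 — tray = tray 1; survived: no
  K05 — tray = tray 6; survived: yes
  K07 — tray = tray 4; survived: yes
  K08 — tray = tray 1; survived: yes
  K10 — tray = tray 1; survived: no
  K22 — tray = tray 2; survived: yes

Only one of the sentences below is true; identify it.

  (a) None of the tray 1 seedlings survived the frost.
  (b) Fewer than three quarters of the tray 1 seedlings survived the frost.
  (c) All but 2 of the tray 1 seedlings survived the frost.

|A| = 15, |A ∩ B| = 3, |A ∖ B| = 12.
(a) requires A ∩ B = ∅ (|A ∩ B| = 0): false.
(b) requires |A ∩ B| / |A| < 3/4: true.
(c) requires |A ∖ B| = 2: false.

(b)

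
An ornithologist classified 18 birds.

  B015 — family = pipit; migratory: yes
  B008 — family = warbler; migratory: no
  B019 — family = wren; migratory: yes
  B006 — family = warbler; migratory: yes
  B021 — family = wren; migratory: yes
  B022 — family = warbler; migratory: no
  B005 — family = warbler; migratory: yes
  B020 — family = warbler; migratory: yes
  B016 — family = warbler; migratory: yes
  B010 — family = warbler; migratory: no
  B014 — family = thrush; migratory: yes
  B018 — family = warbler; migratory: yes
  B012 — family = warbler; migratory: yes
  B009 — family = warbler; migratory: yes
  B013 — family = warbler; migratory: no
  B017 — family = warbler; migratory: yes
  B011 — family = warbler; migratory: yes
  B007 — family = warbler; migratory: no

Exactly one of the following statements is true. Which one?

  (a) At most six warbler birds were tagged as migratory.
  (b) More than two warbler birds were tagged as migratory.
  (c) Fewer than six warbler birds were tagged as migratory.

|A| = 14, |A ∩ B| = 9, |A ∖ B| = 5.
(a) requires |A ∩ B| ≤ 6: false.
(b) requires |A ∩ B| > 2: true.
(c) requires |A ∩ B| < 6: false.

(b)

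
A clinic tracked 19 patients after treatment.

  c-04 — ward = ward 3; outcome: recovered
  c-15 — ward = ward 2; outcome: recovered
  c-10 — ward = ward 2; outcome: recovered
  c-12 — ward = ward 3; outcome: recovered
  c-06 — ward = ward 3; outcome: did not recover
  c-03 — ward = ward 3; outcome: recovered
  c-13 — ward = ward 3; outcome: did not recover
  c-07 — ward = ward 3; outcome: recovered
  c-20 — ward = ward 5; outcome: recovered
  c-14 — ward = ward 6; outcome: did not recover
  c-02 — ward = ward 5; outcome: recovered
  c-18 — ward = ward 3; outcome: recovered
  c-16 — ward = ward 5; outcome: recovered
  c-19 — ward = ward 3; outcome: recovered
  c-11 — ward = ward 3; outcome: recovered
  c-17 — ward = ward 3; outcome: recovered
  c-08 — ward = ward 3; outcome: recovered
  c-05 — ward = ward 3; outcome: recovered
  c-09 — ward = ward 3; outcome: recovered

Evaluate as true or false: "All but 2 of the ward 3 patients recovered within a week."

Truth condition: |A ∖ B| = 2.
A (the restrictor) = {c-04, c-12, c-06, c-03, c-13, c-07, c-18, c-19, c-11, c-17, c-08, c-05, c-09}, |A| = 13.
A ∖ B = {c-06, c-13}, so |A ∖ B| = 2.
|A ∖ B| = 2, so the statement is true.

True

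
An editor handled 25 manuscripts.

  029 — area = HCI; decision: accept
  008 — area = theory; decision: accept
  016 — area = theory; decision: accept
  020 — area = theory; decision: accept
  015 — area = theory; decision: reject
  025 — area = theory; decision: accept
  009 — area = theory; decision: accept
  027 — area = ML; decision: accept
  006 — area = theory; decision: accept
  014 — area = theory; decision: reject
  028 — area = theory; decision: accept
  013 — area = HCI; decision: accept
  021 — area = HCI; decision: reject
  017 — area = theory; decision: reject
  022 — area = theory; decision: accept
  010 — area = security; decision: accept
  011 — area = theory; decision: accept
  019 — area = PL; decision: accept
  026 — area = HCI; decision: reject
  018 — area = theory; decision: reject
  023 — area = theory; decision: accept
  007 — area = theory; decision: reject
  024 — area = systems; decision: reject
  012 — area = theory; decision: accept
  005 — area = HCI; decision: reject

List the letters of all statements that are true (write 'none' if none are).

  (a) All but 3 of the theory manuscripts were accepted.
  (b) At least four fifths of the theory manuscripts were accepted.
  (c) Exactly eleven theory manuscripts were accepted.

|A| = 16, |A ∩ B| = 11, |A ∖ B| = 5.
(a) |A ∖ B| = 3: fails.
(b) |A ∩ B| / |A| ≥ 4/5: fails.
(c) |A ∩ B| = 11: holds.

(c)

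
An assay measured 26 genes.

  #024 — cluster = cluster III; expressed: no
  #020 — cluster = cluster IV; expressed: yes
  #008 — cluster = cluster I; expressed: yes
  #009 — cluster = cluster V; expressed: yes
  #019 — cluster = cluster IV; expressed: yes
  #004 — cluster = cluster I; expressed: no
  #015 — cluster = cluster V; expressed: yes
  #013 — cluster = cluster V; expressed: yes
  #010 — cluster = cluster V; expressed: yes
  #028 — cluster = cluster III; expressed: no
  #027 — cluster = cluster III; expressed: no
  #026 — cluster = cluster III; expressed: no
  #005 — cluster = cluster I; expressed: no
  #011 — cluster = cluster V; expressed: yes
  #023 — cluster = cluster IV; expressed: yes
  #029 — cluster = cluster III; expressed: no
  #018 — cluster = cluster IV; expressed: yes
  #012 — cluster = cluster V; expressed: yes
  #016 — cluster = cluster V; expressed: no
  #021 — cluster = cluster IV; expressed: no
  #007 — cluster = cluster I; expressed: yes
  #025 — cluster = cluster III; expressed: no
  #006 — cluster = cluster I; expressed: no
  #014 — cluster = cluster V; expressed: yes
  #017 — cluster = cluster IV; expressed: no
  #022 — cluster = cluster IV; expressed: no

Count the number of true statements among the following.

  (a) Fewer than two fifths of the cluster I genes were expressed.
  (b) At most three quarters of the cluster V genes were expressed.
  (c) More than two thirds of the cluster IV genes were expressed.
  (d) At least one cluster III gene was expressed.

(a) cluster I: |A| = 5, |A ∩ B| = 2; needs |A ∩ B| / |A| < 2/5 — false.
(b) cluster V: |A| = 8, |A ∩ B| = 7; needs |A ∩ B| / |A| ≤ 3/4 — false.
(c) cluster IV: |A| = 7, |A ∩ B| = 4; needs |A ∩ B| / |A| > 2/3 — false.
(d) cluster III: |A| = 6, |A ∩ B| = 0; needs A ∩ B ≠ ∅ (|A ∩ B| ≥ 1) — false.

0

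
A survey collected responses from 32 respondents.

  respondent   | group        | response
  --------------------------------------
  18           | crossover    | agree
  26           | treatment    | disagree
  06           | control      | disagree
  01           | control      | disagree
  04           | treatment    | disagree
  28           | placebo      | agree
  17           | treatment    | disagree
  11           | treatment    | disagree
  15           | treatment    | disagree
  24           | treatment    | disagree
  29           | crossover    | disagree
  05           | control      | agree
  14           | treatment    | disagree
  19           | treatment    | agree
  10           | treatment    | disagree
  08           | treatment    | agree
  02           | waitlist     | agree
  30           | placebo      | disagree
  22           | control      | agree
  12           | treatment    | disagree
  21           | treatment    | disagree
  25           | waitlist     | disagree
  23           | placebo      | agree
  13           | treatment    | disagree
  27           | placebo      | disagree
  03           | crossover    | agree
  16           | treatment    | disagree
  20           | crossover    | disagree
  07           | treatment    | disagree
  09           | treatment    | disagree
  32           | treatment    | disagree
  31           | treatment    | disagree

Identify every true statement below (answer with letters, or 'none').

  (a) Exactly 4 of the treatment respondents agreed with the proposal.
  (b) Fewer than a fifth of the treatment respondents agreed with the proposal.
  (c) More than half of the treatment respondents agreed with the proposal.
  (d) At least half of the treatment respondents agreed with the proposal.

|A| = 18, |A ∩ B| = 2, |A ∖ B| = 16.
(a) |A ∩ B| = 4: fails.
(b) |A ∩ B| / |A| < 1/5: holds.
(c) |A ∩ B| > |A ∖ B|: fails.
(d) |A ∩ B| ≥ |A ∖ B|: fails.

(b)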